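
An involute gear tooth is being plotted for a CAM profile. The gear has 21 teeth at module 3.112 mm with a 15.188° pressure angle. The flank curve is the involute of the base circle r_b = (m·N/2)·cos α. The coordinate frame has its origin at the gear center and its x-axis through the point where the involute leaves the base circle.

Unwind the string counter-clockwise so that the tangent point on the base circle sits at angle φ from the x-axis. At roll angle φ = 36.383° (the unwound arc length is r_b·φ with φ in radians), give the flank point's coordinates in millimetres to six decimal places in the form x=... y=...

pitch radius r_p = m·N/2 = 3.112·21/2 = 32.676000
base radius r_b = r_p·cos α = 32.676000·cos 15.188° = 31.534673
roll angle φ = 36.383° = 0.63500314 rad
x = r_b·(cos φ + φ·sin φ) = 31.534673·(0.80506983 + 0.63500314·0.59318004) = 37.265816
y = r_b·(sin φ − φ·cos φ) = 31.534673·(0.59318004 − 0.63500314·0.80506983) = 2.584524

x=37.265816 y=2.584524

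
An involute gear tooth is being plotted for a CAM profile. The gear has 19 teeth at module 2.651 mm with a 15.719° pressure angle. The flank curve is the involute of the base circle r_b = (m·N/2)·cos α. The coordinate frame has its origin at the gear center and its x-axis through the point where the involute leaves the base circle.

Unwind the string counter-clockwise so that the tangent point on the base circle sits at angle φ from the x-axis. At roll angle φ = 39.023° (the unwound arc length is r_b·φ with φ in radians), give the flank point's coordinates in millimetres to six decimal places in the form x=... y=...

x=29.229923 y=2.436531

pitch radius r_p = m·N/2 = 2.651·19/2 = 25.184500
base radius r_b = r_p·cos α = 25.184500·cos 15.719° = 24.242649
roll angle φ = 39.023° = 0.68107983 rad
x = r_b·(cos φ + φ·sin φ) = 24.242649·(0.77689327 + 0.68107983·0.62963231) = 29.229923
y = r_b·(sin φ − φ·cos φ) = 24.242649·(0.62963231 − 0.68107983·0.77689327) = 2.436531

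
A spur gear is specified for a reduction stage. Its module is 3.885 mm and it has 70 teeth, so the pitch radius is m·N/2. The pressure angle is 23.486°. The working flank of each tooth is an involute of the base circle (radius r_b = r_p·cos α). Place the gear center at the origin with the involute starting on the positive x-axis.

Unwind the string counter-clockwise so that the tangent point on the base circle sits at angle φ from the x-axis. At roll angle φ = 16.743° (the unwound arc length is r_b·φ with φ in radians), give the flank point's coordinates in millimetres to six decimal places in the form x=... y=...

x=129.922043 y=1.028491

pitch radius r_p = m·N/2 = 3.885·70/2 = 135.975000
base radius r_b = r_p·cos α = 135.975000·cos 23.486° = 124.710488
roll angle φ = 16.743° = 0.29222048 rad
x = r_b·(cos φ + φ·sin φ) = 124.710488·(0.95760656 + 0.29222048·0.28807928) = 129.922043
y = r_b·(sin φ − φ·cos φ) = 124.710488·(0.28807928 − 0.29222048·0.95760656) = 1.028491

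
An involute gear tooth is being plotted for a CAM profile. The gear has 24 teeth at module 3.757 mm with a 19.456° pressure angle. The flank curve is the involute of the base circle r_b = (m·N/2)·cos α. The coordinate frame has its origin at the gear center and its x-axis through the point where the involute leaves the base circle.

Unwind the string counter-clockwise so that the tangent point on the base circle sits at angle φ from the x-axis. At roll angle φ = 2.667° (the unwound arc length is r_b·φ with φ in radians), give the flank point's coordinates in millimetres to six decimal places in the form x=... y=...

pitch radius r_p = m·N/2 = 3.757·24/2 = 45.084000
base radius r_b = r_p·cos α = 45.084000·cos 19.456° = 42.509594
roll angle φ = 2.667° = 0.04654793 rad
x = r_b·(cos φ + φ·sin φ) = 42.509594·(0.99891684 + 0.04654793·0.04653112) = 42.555622
y = r_b·(sin φ − φ·cos φ) = 42.509594·(0.04653112 − 0.04654793·0.99891684) = 0.001429

x=42.555622 y=0.001429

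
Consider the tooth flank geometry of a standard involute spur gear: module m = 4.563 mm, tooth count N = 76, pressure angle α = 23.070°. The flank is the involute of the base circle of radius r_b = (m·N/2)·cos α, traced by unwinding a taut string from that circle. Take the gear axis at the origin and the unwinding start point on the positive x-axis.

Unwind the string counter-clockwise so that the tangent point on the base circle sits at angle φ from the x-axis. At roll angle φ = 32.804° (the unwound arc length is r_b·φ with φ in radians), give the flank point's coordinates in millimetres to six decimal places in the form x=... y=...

x=183.569589 y=9.656557

pitch radius r_p = m·N/2 = 4.563·76/2 = 173.394000
base radius r_b = r_p·cos α = 173.394000·cos 23.070° = 159.527127
roll angle φ = 32.804° = 0.57253781 rad
x = r_b·(cos φ + φ·sin φ) = 159.527127·(0.84052878 + 0.57253781·0.54176689) = 183.569589
y = r_b·(sin φ − φ·cos φ) = 159.527127·(0.54176689 − 0.57253781·0.84052878) = 9.656557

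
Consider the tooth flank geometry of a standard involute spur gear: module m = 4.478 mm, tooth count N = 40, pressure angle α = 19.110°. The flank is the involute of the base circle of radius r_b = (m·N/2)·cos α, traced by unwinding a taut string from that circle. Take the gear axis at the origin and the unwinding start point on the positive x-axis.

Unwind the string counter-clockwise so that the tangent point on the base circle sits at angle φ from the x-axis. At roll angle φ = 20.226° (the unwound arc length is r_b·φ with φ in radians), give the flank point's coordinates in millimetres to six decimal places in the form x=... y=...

x=89.734168 y=1.225506

pitch radius r_p = m·N/2 = 4.478·40/2 = 89.560000
base radius r_b = r_p·cos α = 89.560000·cos 19.110° = 84.624508
roll angle φ = 20.226° = 0.35301029 rad
x = r_b·(cos φ + φ·sin φ) = 84.624508·(0.93833623 + 0.35301029·0.34572404) = 89.734168
y = r_b·(sin φ − φ·cos φ) = 84.624508·(0.34572404 − 0.35301029·0.93833623) = 1.225506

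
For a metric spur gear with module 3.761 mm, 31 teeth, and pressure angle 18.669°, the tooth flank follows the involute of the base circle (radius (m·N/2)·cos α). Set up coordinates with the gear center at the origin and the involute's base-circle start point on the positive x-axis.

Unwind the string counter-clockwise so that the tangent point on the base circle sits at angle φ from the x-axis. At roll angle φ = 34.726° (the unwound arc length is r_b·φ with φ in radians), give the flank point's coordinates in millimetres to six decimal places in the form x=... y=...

x=64.459173 y=3.950010

pitch radius r_p = m·N/2 = 3.761·31/2 = 58.295500
base radius r_b = r_p·cos α = 58.295500·cos 18.669° = 55.228201
roll angle φ = 34.726° = 0.60608304 rad
x = r_b·(cos φ + φ·sin φ) = 55.228201·(0.82188563 + 0.60608304·0.56965254) = 64.459173
y = r_b·(sin φ − φ·cos φ) = 55.228201·(0.56965254 − 0.60608304·0.82188563) = 3.950010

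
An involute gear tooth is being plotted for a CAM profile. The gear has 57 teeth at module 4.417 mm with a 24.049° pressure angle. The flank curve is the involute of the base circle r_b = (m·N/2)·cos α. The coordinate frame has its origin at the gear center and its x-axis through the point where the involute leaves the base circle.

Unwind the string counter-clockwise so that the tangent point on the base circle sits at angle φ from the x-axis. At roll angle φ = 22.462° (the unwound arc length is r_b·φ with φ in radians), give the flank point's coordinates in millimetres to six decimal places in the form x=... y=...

pitch radius r_p = m·N/2 = 4.417·57/2 = 125.884500
base radius r_b = r_p·cos α = 125.884500·cos 24.049° = 114.957383
roll angle φ = 22.462° = 0.39203586 rad
x = r_b·(cos φ + φ·sin φ) = 114.957383·(0.92413313 + 0.39203586·0.38207061) = 123.454861
y = r_b·(sin φ − φ·cos φ) = 114.957383·(0.38207061 − 0.39203586·0.92413313) = 2.273545

x=123.454861 y=2.273545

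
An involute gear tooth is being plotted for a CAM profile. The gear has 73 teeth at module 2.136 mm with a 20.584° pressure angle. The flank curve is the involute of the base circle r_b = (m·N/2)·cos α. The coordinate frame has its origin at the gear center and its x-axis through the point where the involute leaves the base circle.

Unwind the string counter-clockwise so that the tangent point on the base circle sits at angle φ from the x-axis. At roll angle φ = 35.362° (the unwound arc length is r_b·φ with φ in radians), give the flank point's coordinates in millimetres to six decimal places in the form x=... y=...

x=85.591445 y=5.504660

pitch radius r_p = m·N/2 = 2.136·73/2 = 77.964000
base radius r_b = r_p·cos α = 77.964000·cos 20.584° = 72.986603
roll angle φ = 35.362° = 0.61718333 rad
x = r_b·(cos φ + φ·sin φ) = 72.986603·(0.81551181 + 0.61718333·0.57874043) = 85.591445
y = r_b·(sin φ − φ·cos φ) = 72.986603·(0.57874043 − 0.61718333·0.81551181) = 5.504660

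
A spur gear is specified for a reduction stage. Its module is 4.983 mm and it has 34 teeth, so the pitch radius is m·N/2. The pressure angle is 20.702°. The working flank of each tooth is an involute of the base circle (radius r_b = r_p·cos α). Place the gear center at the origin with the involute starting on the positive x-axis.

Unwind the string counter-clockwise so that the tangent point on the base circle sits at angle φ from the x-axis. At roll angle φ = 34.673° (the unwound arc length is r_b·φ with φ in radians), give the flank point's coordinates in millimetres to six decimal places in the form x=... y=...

pitch radius r_p = m·N/2 = 4.983·34/2 = 84.711000
base radius r_b = r_p·cos α = 84.711000·cos 20.702° = 79.241354
roll angle φ = 34.673° = 0.60515801 rad
x = r_b·(cos φ + φ·sin φ) = 79.241354·(0.82241222 + 0.60515801·0.56889203) = 92.449445
y = r_b·(sin φ − φ·cos φ) = 79.241354·(0.56889203 − 0.60515801·0.82241222) = 5.642198

x=92.449445 y=5.642198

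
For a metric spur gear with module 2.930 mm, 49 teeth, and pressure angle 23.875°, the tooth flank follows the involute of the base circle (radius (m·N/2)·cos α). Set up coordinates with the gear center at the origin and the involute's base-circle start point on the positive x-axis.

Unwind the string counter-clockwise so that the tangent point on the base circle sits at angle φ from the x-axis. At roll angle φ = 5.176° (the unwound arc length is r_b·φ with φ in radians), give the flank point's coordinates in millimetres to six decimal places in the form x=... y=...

x=65.909711 y=0.016118

pitch radius r_p = m·N/2 = 2.930·49/2 = 71.785000
base radius r_b = r_p·cos α = 71.785000·cos 23.875° = 65.642404
roll angle φ = 5.176° = 0.09033824 rad
x = r_b·(cos φ + φ·sin φ) = 65.642404·(0.99592228 + 0.09033824·0.09021542) = 65.909711
y = r_b·(sin φ − φ·cos φ) = 65.642404·(0.09021542 − 0.09033824·0.99592228) = 0.016118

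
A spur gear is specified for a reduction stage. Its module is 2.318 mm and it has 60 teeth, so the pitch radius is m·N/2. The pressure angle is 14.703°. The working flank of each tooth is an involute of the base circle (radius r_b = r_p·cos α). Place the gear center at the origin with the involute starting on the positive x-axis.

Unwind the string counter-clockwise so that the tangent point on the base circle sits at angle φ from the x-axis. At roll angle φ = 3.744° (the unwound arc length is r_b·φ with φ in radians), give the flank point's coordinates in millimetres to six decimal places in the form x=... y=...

x=67.406328 y=0.006253

pitch radius r_p = m·N/2 = 2.318·60/2 = 69.540000
base radius r_b = r_p·cos α = 69.540000·cos 14.703° = 67.262875
roll angle φ = 3.744° = 0.06534513 rad
x = r_b·(cos φ + φ·sin φ) = 67.262875·(0.99786577 + 0.06534513·0.06529863) = 67.406328
y = r_b·(sin φ − φ·cos φ) = 67.262875·(0.06529863 − 0.06534513·0.99786577) = 0.006253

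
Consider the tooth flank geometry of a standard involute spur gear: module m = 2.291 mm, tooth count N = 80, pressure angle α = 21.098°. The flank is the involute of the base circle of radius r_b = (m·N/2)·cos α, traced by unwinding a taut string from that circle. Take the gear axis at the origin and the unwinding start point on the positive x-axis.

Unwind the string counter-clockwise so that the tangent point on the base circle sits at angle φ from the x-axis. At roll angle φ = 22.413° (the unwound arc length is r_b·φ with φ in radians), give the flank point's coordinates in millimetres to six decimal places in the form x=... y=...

x=91.790360 y=1.679970

pitch radius r_p = m·N/2 = 2.291·80/2 = 91.640000
base radius r_b = r_p·cos α = 91.640000·cos 21.098° = 85.497013
roll angle φ = 22.413° = 0.39118065 rad
x = r_b·(cos φ + φ·sin φ) = 85.497013·(0.92445955 + 0.39118065·0.38128014) = 91.790360
y = r_b·(sin φ − φ·cos φ) = 85.497013·(0.38128014 − 0.39118065·0.92445955) = 1.679970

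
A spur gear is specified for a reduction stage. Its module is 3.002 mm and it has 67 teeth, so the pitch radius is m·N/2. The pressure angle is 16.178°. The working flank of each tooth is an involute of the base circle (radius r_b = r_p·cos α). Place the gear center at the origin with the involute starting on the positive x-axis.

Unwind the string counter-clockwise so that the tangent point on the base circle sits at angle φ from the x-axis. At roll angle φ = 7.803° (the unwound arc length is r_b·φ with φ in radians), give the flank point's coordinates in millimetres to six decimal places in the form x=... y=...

pitch radius r_p = m·N/2 = 3.002·67/2 = 100.567000
base radius r_b = r_p·cos α = 100.567000·cos 16.178° = 96.584621
roll angle φ = 7.803° = 0.13618804 rad
x = r_b·(cos φ + φ·sin φ) = 96.584621·(0.99074073 + 0.13618804·0.13576745) = 97.476159
y = r_b·(sin φ − φ·cos φ) = 96.584621·(0.13576745 − 0.13618804·0.99074073) = 0.081170

x=97.476159 y=0.081170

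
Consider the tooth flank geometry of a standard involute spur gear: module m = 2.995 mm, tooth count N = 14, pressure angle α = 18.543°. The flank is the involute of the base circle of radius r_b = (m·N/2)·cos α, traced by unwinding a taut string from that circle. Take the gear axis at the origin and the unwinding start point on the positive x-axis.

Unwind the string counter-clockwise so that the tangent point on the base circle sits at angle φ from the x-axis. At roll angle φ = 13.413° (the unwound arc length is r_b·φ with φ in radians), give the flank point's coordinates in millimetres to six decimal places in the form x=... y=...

x=20.413820 y=0.084537

pitch radius r_p = m·N/2 = 2.995·14/2 = 20.965000
base radius r_b = r_p·cos α = 20.965000·cos 18.543° = 19.876607
roll angle φ = 13.413° = 0.23410101 rad
x = r_b·(cos φ + φ·sin φ) = 19.876607·(0.97272327 + 0.23410101·0.23196861) = 20.413820
y = r_b·(sin φ − φ·cos φ) = 19.876607·(0.23196861 − 0.23410101·0.97272327) = 0.084537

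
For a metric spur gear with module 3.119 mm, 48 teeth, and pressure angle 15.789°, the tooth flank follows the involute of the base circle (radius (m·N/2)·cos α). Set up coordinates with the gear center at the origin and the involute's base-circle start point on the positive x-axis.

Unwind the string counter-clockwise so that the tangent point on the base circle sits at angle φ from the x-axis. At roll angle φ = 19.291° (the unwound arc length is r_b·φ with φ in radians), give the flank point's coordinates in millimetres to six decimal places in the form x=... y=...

x=75.999519 y=0.906082

pitch radius r_p = m·N/2 = 3.119·48/2 = 74.856000
base radius r_b = r_p·cos α = 74.856000·cos 15.789° = 72.031702
roll angle φ = 19.291° = 0.33669147 rad
x = r_b·(cos φ + φ·sin φ) = 72.031702·(0.94385286 + 0.33669147·0.33036614) = 75.999519
y = r_b·(sin φ − φ·cos φ) = 72.031702·(0.33036614 − 0.33669147·0.94385286) = 0.906082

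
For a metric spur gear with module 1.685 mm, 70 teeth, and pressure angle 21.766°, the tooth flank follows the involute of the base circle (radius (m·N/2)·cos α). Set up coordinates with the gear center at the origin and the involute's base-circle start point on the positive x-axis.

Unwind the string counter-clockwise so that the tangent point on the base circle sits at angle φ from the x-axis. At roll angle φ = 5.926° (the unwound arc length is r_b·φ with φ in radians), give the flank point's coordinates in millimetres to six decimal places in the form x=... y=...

x=55.062606 y=0.020178

pitch radius r_p = m·N/2 = 1.685·70/2 = 58.975000
base radius r_b = r_p·cos α = 58.975000·cos 21.766° = 54.770439
roll angle φ = 5.926° = 0.10342821 rad
x = r_b·(cos φ + φ·sin φ) = 54.770439·(0.99465607 + 0.10342821·0.10324391) = 55.062606
y = r_b·(sin φ − φ·cos φ) = 54.770439·(0.10324391 − 0.10342821·0.99465607) = 0.020178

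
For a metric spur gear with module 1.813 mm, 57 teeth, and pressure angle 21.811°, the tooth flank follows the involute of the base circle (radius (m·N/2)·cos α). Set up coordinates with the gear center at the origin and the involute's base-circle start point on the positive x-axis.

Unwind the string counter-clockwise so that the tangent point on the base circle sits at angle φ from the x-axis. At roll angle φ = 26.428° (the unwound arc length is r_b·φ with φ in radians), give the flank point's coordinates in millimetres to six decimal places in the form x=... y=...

x=52.806546 y=1.536102

pitch radius r_p = m·N/2 = 1.813·57/2 = 51.670500
base radius r_b = r_p·cos α = 51.670500·cos 21.811° = 47.971642
roll angle φ = 26.428° = 0.46125561 rad
x = r_b·(cos φ + φ·sin φ) = 47.971642·(0.89549436 + 0.46125561·0.44507285) = 52.806546
y = r_b·(sin φ − φ·cos φ) = 47.971642·(0.44507285 − 0.46125561·0.89549436) = 1.536102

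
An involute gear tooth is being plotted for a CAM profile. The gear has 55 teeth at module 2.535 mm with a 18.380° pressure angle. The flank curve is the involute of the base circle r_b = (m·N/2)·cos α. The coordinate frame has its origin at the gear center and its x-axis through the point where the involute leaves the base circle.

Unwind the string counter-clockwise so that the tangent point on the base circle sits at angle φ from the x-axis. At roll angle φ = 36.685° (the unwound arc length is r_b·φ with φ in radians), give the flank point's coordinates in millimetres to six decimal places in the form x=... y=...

pitch radius r_p = m·N/2 = 2.535·55/2 = 69.712500
base radius r_b = r_p·cos α = 69.712500·cos 18.380° = 66.156196
roll angle φ = 36.685° = 0.64027404 rad
x = r_b·(cos φ + φ·sin φ) = 66.156196·(0.80193207 + 0.64027404·0.59741522) = 78.358146
y = r_b·(sin φ − φ·cos φ) = 66.156196·(0.59741522 − 0.64027404·0.80193207) = 5.554404

x=78.358146 y=5.554404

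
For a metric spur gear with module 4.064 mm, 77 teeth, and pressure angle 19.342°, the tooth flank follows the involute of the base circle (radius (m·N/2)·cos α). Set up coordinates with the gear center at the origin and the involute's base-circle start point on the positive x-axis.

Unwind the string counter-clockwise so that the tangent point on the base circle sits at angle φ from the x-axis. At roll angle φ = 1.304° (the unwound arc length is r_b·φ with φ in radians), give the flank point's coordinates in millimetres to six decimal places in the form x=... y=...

pitch radius r_p = m·N/2 = 4.064·77/2 = 156.464000
base radius r_b = r_p·cos α = 156.464000·cos 19.342° = 147.632924
roll angle φ = 1.304° = 0.02275909 rad
x = r_b·(cos φ + φ·sin φ) = 147.632924·(0.99974102 + 0.02275909·0.02275713) = 147.671155
y = r_b·(sin φ − φ·cos φ) = 147.632924·(0.02275713 − 0.02275909·0.99974102) = 0.000580

x=147.671155 y=0.000580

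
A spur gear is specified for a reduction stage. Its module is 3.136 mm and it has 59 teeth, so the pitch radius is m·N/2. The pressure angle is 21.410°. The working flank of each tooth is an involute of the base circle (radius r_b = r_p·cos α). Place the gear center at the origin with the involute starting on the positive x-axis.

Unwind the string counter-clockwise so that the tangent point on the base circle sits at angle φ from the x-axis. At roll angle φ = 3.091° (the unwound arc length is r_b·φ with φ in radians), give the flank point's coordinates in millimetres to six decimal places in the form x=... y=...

pitch radius r_p = m·N/2 = 3.136·59/2 = 92.512000
base radius r_b = r_p·cos α = 92.512000·cos 21.410° = 86.127943
roll angle φ = 3.091° = 0.05394813 rad
x = r_b·(cos φ + φ·sin φ) = 86.127943·(0.99854515 + 0.05394813·0.05392196) = 86.253185
y = r_b·(sin φ − φ·cos φ) = 86.127943·(0.05392196 − 0.05394813·0.99854515) = 0.004506

x=86.253185 y=0.004506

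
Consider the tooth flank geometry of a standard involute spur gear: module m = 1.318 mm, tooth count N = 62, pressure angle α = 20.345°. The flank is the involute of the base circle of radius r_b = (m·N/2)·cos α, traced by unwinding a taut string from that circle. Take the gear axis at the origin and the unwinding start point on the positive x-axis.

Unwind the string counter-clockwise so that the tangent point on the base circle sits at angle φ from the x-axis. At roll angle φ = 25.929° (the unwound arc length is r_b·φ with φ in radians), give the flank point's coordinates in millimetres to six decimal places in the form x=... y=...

pitch radius r_p = m·N/2 = 1.318·62/2 = 40.858000
base radius r_b = r_p·cos α = 40.858000·cos 20.345° = 38.309121
roll angle φ = 25.929° = 0.45254642 rad
x = r_b·(cos φ + φ·sin φ) = 38.309121·(0.89933658 + 0.45254642·0.43725704) = 42.033369
y = r_b·(sin φ − φ·cos φ) = 38.309121·(0.43725704 − 0.45254642·0.89933658) = 1.159444

x=42.033369 y=1.159444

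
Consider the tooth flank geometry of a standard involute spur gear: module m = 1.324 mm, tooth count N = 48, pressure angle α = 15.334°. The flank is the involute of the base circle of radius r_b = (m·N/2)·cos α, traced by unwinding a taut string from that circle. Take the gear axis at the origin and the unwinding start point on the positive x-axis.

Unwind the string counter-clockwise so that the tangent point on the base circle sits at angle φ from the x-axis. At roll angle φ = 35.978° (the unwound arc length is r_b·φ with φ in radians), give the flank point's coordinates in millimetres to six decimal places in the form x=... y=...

x=36.103805 y=2.430842

pitch radius r_p = m·N/2 = 1.324·48/2 = 31.776000
base radius r_b = r_p·cos α = 31.776000·cos 15.334° = 30.644795
roll angle φ = 35.978° = 0.62793456 rad
x = r_b·(cos φ + φ·sin φ) = 30.644795·(0.80924263 + 0.62793456·0.58747457) = 36.103805
y = r_b·(sin φ − φ·cos φ) = 30.644795·(0.58747457 − 0.62793456·0.80924263) = 2.430842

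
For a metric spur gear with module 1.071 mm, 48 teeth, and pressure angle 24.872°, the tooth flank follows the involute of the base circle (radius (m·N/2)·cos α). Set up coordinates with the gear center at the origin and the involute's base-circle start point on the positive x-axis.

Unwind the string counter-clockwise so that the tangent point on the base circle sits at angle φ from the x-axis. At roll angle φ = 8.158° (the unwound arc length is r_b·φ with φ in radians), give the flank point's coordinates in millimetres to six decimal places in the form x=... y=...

x=23.555133 y=0.022393

pitch radius r_p = m·N/2 = 1.071·48/2 = 25.704000
base radius r_b = r_p·cos α = 25.704000·cos 24.872° = 23.319945
roll angle φ = 8.158° = 0.14238396 rad
x = r_b·(cos φ + φ·sin φ) = 23.319945·(0.98988052 + 0.14238396·0.14190335) = 23.555133
y = r_b·(sin φ − φ·cos φ) = 23.319945·(0.14190335 − 0.14238396·0.98988052) = 0.022393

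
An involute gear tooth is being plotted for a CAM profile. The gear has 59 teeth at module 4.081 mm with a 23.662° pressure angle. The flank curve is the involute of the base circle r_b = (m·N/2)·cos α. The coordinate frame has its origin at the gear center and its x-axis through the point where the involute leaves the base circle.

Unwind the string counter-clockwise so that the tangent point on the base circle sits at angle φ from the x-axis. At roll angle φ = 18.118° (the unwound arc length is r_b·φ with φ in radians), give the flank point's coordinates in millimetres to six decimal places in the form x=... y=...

pitch radius r_p = m·N/2 = 4.081·59/2 = 120.389500
base radius r_b = r_p·cos α = 120.389500·cos 23.662° = 110.268231
roll angle φ = 18.118° = 0.31621875 rad
x = r_b·(cos φ + φ·sin φ) = 110.268231·(0.95041808 + 0.31621875·0.31097503) = 115.644273
y = r_b·(sin φ − φ·cos φ) = 110.268231·(0.31097503 − 0.31621875·0.95041808) = 1.150650

x=115.644273 y=1.150650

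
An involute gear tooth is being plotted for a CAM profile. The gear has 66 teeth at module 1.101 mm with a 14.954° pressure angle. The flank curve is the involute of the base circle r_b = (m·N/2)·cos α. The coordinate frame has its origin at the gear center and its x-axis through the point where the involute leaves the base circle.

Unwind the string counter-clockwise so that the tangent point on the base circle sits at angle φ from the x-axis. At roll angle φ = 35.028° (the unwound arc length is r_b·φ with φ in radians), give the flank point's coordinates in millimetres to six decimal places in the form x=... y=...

x=41.062036 y=2.574990

pitch radius r_p = m·N/2 = 1.101·66/2 = 36.333000
base radius r_b = r_p·cos α = 36.333000·cos 14.954° = 35.102521
roll angle φ = 35.028° = 0.61135393 rad
x = r_b·(cos φ + φ·sin φ) = 35.102521·(0.81887164 + 0.61135393·0.57397668) = 41.062036
y = r_b·(sin φ − φ·cos φ) = 35.102521·(0.57397668 − 0.61135393·0.81887164) = 2.574990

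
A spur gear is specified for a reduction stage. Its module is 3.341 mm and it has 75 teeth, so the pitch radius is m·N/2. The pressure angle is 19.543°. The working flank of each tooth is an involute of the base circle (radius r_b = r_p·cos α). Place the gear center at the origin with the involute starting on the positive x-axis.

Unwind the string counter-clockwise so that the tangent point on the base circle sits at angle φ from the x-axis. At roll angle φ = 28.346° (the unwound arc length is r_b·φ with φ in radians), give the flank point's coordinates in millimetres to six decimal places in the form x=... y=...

pitch radius r_p = m·N/2 = 3.341·75/2 = 125.287500
base radius r_b = r_p·cos α = 125.287500·cos 19.543° = 118.069776
roll angle φ = 28.346° = 0.49473103 rad
x = r_b·(cos φ + φ·sin φ) = 118.069776·(0.88009645 + 0.49473103·0.47479495) = 131.646884
y = r_b·(sin φ − φ·cos φ) = 118.069776·(0.47479495 − 0.49473103·0.88009645) = 4.650051

x=131.646884 y=4.650051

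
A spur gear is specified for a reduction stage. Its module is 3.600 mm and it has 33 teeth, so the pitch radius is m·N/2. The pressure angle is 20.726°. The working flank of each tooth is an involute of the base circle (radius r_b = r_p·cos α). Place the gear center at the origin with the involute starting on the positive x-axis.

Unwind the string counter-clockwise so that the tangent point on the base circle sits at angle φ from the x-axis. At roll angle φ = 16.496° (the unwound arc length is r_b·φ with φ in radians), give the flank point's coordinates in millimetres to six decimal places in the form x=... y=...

x=57.810909 y=0.438301

pitch radius r_p = m·N/2 = 3.600·33/2 = 59.400000
base radius r_b = r_p·cos α = 59.400000·cos 20.726° = 55.555842
roll angle φ = 16.496° = 0.28790951 rad
x = r_b·(cos φ + φ·sin φ) = 55.555842·(0.95883956 + 0.28790951·0.28394841) = 57.810909
y = r_b·(sin φ − φ·cos φ) = 55.555842·(0.28394841 − 0.28790951·0.95883956) = 0.438301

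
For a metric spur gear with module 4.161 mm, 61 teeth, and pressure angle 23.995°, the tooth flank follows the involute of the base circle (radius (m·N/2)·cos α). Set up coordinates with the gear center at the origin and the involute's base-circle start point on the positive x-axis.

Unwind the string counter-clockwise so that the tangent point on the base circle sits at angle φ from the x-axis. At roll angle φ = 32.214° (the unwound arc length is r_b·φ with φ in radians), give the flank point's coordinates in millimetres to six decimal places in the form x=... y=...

pitch radius r_p = m·N/2 = 4.161·61/2 = 126.910500
base radius r_b = r_p·cos α = 126.910500·cos 23.995° = 115.943015
roll angle φ = 32.214° = 0.56224037 rad
x = r_b·(cos φ + φ·sin φ) = 115.943015·(0.84606293 + 0.56224037·0.53308302) = 132.845620
y = r_b·(sin φ − φ·cos φ) = 115.943015·(0.53308302 − 0.56224037·0.84606293) = 6.654235

x=132.845620 y=6.654235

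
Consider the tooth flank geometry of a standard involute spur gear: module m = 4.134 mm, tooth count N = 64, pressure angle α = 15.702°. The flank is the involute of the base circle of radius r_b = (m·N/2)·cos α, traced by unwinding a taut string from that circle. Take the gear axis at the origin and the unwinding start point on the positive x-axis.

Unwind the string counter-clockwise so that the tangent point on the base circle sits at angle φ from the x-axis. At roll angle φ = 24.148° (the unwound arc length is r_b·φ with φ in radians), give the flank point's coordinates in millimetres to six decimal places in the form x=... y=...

x=138.164696 y=3.121934

pitch radius r_p = m·N/2 = 4.134·64/2 = 132.288000
base radius r_b = r_p·cos α = 132.288000·cos 15.702° = 127.351316
roll angle φ = 24.148° = 0.42146211 rad
x = r_b·(cos φ + φ·sin φ) = 127.351316·(0.91249177 + 0.42146211·0.40909505) = 138.164696
y = r_b·(sin φ − φ·cos φ) = 127.351316·(0.40909505 − 0.42146211·0.91249177) = 3.121934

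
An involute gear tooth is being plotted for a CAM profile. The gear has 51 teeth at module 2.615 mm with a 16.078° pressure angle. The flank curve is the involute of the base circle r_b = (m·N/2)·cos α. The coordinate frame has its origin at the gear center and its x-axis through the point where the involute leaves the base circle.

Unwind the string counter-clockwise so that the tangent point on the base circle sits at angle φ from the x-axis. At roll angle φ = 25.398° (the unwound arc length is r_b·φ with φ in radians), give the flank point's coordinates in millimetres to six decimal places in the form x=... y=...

x=70.063535 y=1.824043

pitch radius r_p = m·N/2 = 2.615·51/2 = 66.682500
base radius r_b = r_p·cos α = 66.682500·cos 16.078° = 64.074252
roll angle φ = 25.398° = 0.44327872 rad
x = r_b·(cos φ + φ·sin φ) = 64.074252·(0.90335026 + 0.44327872·0.42890360) = 70.063535
y = r_b·(sin φ − φ·cos φ) = 64.074252·(0.42890360 − 0.44327872·0.90335026) = 1.824043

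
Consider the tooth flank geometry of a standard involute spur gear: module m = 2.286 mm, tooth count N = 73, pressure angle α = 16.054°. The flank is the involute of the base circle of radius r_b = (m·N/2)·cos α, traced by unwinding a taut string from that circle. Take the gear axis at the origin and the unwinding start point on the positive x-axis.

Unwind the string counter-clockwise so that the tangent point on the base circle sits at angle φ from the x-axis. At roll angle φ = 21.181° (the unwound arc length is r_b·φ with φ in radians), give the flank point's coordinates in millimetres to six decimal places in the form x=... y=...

x=85.478343 y=1.331977

pitch radius r_p = m·N/2 = 2.286·73/2 = 83.439000
base radius r_b = r_p·cos α = 83.439000·cos 16.054° = 80.185003
roll angle φ = 21.181° = 0.36967819 rad
x = r_b·(cos φ + φ·sin φ) = 80.185003·(0.93244367 + 0.36967819·0.36131538) = 85.478343
y = r_b·(sin φ − φ·cos φ) = 80.185003·(0.36131538 − 0.36967819·0.93244367) = 1.331977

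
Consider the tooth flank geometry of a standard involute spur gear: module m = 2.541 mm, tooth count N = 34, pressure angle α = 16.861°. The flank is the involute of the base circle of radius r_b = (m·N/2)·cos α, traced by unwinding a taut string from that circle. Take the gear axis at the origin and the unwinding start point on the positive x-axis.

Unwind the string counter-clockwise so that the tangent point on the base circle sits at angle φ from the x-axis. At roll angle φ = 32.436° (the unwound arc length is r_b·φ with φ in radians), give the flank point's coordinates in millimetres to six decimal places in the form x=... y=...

x=47.443080 y=2.420920

pitch radius r_p = m·N/2 = 2.541·34/2 = 43.197000
base radius r_b = r_p·cos α = 43.197000·cos 16.861° = 41.340014
roll angle φ = 32.436° = 0.56611500 rad
x = r_b·(cos φ + φ·sin φ) = 41.340014·(0.84399109 + 0.56611500·0.53635720) = 47.443080
y = r_b·(sin φ − φ·cos φ) = 41.340014·(0.53635720 − 0.56611500·0.84399109) = 2.420920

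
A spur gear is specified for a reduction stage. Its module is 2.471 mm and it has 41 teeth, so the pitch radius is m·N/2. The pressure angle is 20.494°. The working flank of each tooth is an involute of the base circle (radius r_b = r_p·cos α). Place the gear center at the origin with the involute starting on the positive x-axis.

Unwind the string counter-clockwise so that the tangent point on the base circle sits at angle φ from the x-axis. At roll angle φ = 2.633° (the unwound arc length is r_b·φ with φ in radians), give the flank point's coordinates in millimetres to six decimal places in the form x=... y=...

pitch radius r_p = m·N/2 = 2.471·41/2 = 50.655500
base radius r_b = r_p·cos α = 50.655500·cos 20.494° = 47.449456
roll angle φ = 2.633° = 0.04595452 rad
x = r_b·(cos φ + φ·sin φ) = 47.449456·(0.99894428 + 0.04595452·0.04593835) = 47.499531
y = r_b·(sin φ − φ·cos φ) = 47.449456·(0.04593835 − 0.04595452·0.99894428) = 0.001535

x=47.499531 y=0.001535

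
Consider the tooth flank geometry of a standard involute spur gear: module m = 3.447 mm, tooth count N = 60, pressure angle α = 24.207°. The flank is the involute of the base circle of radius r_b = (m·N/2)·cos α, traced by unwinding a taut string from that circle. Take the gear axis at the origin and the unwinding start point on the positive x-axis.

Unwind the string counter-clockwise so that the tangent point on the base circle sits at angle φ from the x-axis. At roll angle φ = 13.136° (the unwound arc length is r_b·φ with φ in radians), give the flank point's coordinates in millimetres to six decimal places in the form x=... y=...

pitch radius r_p = m·N/2 = 3.447·60/2 = 103.410000
base radius r_b = r_p·cos α = 103.410000·cos 24.207° = 94.317162
roll angle φ = 13.136° = 0.22926645 rad
x = r_b·(cos φ + φ·sin φ) = 94.317162·(0.97383337 + 0.22926645·0.22726323) = 96.763485
y = r_b·(sin φ − φ·cos φ) = 94.317162·(0.22726323 − 0.22926645·0.97383337) = 0.376883

x=96.763485 y=0.376883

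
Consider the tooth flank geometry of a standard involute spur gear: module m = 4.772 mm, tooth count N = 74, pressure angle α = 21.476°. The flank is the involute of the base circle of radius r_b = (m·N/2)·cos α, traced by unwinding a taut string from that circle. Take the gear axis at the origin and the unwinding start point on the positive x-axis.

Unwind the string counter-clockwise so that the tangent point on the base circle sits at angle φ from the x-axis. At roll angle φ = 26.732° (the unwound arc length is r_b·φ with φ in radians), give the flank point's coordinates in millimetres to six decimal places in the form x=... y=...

pitch radius r_p = m·N/2 = 4.772·74/2 = 176.564000
base radius r_b = r_p·cos α = 176.564000·cos 21.476° = 164.305339
roll angle φ = 26.732° = 0.46656142 rad
x = r_b·(cos φ + φ·sin φ) = 164.305339·(0.89312030 + 0.46656142·0.44981788) = 181.226812
y = r_b·(sin φ − φ·cos φ) = 164.305339·(0.44981788 − 0.46656142·0.89312030) = 5.442189

x=181.226812 y=5.442189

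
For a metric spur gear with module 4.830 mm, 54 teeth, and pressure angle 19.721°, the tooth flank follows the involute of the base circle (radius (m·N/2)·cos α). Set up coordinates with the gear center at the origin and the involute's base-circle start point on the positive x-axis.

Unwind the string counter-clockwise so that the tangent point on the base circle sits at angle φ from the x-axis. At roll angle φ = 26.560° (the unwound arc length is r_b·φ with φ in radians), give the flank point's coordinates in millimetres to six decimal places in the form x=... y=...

pitch radius r_p = m·N/2 = 4.830·54/2 = 130.410000
base radius r_b = r_p·cos α = 130.410000·cos 19.721° = 122.761053
roll angle φ = 26.560° = 0.46355945 rad
x = r_b·(cos φ + φ·sin φ) = 122.761053·(0.89446661 + 0.46355945·0.44713474) = 135.250781
y = r_b·(sin φ − φ·cos φ) = 122.761053·(0.44713474 − 0.46355945·0.89446661) = 3.989279

x=135.250781 y=3.989279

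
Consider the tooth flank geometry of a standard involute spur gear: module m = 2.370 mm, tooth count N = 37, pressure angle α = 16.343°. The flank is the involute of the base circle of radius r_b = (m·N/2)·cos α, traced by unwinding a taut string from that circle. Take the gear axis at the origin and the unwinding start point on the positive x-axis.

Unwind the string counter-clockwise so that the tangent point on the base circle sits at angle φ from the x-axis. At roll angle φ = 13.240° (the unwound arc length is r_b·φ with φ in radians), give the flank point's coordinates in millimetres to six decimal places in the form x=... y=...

pitch radius r_p = m·N/2 = 2.370·37/2 = 43.845000
base radius r_b = r_p·cos α = 43.845000·cos 16.343° = 42.073416
roll angle φ = 13.240° = 0.23108159 rad
x = r_b·(cos φ + φ·sin φ) = 42.073416·(0.97341925 + 0.23108159·0.22903050) = 43.181797
y = r_b·(sin φ − φ·cos φ) = 42.073416·(0.22903050 − 0.23108159·0.97341925) = 0.172132

x=43.181797 y=0.172132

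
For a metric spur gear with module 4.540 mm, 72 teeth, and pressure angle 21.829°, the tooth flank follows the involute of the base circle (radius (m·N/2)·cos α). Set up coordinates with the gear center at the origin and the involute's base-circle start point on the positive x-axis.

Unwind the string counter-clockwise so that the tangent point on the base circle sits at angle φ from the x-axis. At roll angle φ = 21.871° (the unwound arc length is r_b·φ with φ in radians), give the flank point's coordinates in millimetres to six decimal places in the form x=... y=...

x=162.375269 y=2.772178

pitch radius r_p = m·N/2 = 4.540·72/2 = 163.440000
base radius r_b = r_p·cos α = 163.440000·cos 21.829° = 151.720983
roll angle φ = 21.871° = 0.38172096 rad
x = r_b·(cos φ + φ·sin φ) = 151.720983·(0.92802492 + 0.38172096·0.37251811) = 162.375269
y = r_b·(sin φ − φ·cos φ) = 151.720983·(0.37251811 − 0.38172096·0.92802492) = 2.772178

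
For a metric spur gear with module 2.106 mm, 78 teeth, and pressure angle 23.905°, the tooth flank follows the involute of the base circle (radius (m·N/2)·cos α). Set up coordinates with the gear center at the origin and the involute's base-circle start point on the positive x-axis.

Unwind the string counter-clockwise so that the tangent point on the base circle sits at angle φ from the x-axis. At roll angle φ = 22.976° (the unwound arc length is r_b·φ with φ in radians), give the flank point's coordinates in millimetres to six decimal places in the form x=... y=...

x=80.885232 y=1.588208

pitch radius r_p = m·N/2 = 2.106·78/2 = 82.134000
base radius r_b = r_p·cos α = 82.134000·cos 23.905° = 75.088430
roll angle φ = 22.976° = 0.40100685 rad
x = r_b·(cos φ + φ·sin φ) = 75.088430·(0.92066844 + 0.40100685·0.39034551) = 80.885232
y = r_b·(sin φ − φ·cos φ) = 75.088430·(0.39034551 − 0.40100685·0.92066844) = 1.588208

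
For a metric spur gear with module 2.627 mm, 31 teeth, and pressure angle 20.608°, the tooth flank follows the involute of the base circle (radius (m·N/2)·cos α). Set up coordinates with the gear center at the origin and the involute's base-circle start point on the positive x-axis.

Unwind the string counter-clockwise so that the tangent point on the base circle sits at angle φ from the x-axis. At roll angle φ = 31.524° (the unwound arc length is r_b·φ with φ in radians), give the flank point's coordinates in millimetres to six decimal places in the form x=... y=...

pitch radius r_p = m·N/2 = 2.627·31/2 = 40.718500
base radius r_b = r_p·cos α = 40.718500·cos 20.608° = 38.112939
roll angle φ = 31.524° = 0.55019759 rad
x = r_b·(cos φ + φ·sin φ) = 38.112939·(0.85242123 + 0.55019759·0.52285567) = 43.452378
y = r_b·(sin φ − φ·cos φ) = 38.112939·(0.52285567 − 0.55019759·0.85242123) = 2.052594

x=43.452378 y=2.052594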